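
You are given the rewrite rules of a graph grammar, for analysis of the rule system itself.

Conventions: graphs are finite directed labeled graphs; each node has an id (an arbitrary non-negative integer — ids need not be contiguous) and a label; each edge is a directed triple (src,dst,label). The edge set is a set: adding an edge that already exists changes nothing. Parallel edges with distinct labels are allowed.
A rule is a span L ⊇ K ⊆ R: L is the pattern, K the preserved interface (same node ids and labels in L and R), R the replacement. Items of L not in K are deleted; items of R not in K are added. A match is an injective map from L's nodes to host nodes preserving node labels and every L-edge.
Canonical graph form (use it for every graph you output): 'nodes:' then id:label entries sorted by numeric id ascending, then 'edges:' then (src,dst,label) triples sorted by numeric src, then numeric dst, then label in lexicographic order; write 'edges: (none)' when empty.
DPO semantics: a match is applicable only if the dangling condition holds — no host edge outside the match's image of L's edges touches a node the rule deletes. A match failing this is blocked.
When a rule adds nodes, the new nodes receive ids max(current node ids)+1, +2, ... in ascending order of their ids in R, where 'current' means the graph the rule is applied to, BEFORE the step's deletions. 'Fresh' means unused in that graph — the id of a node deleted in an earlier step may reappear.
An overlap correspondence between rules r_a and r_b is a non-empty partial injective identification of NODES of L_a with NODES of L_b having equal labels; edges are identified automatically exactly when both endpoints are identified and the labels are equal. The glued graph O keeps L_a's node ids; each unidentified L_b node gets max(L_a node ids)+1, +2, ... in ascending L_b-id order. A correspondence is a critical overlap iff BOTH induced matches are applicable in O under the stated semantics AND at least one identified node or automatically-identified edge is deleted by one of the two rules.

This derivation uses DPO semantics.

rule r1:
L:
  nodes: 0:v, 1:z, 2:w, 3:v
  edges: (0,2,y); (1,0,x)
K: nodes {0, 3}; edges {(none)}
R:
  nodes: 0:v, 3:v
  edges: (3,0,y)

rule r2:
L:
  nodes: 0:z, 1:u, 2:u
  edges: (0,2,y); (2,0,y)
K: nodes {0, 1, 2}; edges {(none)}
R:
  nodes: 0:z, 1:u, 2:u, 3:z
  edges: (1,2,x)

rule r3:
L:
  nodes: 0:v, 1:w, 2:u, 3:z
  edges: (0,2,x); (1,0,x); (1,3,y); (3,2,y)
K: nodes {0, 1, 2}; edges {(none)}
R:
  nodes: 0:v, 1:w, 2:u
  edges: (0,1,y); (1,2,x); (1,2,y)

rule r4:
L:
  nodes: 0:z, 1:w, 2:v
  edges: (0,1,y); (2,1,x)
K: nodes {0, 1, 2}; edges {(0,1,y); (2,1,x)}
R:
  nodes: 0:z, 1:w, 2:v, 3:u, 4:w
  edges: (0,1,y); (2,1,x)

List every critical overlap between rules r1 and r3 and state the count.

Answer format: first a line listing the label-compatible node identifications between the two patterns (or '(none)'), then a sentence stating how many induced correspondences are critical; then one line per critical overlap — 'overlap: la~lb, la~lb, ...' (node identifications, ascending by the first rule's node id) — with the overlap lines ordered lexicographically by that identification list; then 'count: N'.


label-compatible node identifications between L(r1) and L(r3): 0~0, 1~3, 2~1, 3~0
0 of the induced correspondences are critical overlaps of r1 and r3.
count: 0


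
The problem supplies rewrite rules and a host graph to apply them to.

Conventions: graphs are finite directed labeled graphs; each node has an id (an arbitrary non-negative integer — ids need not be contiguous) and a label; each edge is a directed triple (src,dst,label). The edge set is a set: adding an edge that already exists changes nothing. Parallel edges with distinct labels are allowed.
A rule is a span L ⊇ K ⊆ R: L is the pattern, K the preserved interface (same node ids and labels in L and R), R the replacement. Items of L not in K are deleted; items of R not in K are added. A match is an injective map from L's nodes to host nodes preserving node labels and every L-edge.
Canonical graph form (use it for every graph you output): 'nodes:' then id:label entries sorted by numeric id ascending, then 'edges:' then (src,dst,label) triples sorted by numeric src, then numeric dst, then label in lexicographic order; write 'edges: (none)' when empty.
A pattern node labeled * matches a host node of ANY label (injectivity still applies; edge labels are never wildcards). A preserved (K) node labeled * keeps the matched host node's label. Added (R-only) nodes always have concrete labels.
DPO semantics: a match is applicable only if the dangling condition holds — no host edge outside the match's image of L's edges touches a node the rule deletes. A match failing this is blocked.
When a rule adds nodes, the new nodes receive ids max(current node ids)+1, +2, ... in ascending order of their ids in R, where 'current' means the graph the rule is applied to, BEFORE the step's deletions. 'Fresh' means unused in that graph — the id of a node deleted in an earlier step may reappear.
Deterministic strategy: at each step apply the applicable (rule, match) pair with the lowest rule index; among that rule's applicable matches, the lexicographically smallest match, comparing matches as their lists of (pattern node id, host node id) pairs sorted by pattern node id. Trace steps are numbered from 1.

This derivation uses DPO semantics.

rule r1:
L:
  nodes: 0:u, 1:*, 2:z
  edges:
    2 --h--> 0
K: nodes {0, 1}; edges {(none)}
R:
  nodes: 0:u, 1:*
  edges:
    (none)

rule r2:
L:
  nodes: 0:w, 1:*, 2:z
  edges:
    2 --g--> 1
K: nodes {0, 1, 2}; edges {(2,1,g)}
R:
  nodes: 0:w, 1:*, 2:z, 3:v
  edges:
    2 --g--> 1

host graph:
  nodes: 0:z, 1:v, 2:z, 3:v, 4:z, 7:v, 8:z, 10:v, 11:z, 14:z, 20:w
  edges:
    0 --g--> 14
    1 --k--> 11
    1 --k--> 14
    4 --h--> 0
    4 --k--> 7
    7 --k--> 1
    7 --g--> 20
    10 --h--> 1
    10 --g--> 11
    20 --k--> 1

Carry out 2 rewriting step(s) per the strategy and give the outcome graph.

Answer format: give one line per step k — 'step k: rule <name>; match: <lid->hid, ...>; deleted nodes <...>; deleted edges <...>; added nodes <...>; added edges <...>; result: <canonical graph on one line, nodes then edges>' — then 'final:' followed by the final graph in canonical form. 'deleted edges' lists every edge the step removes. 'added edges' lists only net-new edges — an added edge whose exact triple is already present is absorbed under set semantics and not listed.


step 1: rule r2; match: 0->20, 1->14, 2->0; deleted nodes (none); deleted edges (none); added nodes 21; added edges (none); result: nodes: 0:z, 1:v, 2:z, 3:v, 4:z, 7:v, 8:z, 10:v, 11:z, 14:z, 20:w, 21:v edges: (0,14,g); (1,11,k); (1,14,k); (4,0,h); (4,7,k); (7,1,k); (7,20,g); (10,1,h); (10,11,g); (20,1,k)
step 2: rule r2; match: 0->20, 1->14, 2->0; deleted nodes (none); deleted edges (none); added nodes 22; added edges (none); result: nodes: 0:z, 1:v, 2:z, 3:v, 4:z, 7:v, 8:z, 10:v, 11:z, 14:z, 20:w, 21:v, 22:v edges: (0,14,g); (1,11,k); (1,14,k); (4,0,h); (4,7,k); (7,1,k); (7,20,g); (10,1,h); (10,11,g); (20,1,k)
final:
nodes: 0:z, 1:v, 2:z, 3:v, 4:z, 7:v, 8:z, 10:v, 11:z, 14:z, 20:w, 21:v, 22:v
edges: (0,14,g); (1,11,k); (1,14,k); (4,0,h); (4,7,k); (7,1,k); (7,20,g); (10,1,h); (10,11,g); (20,1,k)


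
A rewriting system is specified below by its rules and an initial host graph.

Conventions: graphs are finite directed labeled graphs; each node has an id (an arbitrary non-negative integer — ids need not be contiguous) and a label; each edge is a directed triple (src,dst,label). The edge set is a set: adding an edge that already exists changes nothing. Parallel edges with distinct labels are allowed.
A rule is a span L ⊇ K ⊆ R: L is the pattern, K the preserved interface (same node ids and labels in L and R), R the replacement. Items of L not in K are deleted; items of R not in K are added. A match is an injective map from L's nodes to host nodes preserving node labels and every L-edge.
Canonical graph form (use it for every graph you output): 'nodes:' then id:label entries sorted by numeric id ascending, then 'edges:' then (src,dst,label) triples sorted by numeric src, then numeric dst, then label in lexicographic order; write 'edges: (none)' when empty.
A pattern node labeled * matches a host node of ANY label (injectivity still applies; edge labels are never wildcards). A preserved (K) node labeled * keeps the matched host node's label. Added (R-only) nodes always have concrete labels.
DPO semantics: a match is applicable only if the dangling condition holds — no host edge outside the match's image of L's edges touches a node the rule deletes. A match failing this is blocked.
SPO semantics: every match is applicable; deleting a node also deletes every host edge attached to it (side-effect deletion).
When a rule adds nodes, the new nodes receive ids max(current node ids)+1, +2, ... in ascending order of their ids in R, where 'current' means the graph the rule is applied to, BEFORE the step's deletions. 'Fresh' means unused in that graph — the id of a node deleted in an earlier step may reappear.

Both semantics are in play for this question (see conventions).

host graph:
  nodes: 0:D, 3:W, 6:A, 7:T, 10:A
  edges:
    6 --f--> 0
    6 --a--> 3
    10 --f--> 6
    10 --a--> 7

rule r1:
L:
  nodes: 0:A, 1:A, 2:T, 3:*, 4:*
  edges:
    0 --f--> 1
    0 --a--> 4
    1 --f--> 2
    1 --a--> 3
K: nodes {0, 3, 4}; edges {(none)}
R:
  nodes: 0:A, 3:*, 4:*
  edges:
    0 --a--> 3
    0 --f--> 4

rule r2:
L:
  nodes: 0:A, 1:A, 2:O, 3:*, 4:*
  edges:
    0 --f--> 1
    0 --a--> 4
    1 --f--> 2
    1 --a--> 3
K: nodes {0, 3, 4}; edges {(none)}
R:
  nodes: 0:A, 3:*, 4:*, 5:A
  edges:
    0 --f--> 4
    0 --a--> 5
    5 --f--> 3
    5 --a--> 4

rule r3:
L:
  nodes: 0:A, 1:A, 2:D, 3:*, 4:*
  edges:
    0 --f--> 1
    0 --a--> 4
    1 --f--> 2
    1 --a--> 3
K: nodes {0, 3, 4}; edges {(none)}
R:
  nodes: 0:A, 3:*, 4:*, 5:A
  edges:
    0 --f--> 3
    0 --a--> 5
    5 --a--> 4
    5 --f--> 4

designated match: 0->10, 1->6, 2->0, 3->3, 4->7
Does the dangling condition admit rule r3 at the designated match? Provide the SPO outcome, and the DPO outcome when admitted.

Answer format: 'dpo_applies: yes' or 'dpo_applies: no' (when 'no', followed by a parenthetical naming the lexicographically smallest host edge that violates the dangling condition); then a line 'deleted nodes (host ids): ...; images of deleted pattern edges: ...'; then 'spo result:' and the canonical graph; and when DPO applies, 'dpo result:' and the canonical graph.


dpo_applies: yes
deleted nodes (host ids): 0, 6; images of deleted pattern edges: (6,0,f); (6,3,a); (10,6,f); (10,7,a)
spo result:
nodes: 3:W, 7:T, 10:A, 11:A
edges: (10,3,f); (10,11,a); (11,7,a); (11,7,f)
dpo result:
nodes: 3:W, 7:T, 10:A, 11:A
edges: (10,3,f); (10,11,a); (11,7,a); (11,7,f)


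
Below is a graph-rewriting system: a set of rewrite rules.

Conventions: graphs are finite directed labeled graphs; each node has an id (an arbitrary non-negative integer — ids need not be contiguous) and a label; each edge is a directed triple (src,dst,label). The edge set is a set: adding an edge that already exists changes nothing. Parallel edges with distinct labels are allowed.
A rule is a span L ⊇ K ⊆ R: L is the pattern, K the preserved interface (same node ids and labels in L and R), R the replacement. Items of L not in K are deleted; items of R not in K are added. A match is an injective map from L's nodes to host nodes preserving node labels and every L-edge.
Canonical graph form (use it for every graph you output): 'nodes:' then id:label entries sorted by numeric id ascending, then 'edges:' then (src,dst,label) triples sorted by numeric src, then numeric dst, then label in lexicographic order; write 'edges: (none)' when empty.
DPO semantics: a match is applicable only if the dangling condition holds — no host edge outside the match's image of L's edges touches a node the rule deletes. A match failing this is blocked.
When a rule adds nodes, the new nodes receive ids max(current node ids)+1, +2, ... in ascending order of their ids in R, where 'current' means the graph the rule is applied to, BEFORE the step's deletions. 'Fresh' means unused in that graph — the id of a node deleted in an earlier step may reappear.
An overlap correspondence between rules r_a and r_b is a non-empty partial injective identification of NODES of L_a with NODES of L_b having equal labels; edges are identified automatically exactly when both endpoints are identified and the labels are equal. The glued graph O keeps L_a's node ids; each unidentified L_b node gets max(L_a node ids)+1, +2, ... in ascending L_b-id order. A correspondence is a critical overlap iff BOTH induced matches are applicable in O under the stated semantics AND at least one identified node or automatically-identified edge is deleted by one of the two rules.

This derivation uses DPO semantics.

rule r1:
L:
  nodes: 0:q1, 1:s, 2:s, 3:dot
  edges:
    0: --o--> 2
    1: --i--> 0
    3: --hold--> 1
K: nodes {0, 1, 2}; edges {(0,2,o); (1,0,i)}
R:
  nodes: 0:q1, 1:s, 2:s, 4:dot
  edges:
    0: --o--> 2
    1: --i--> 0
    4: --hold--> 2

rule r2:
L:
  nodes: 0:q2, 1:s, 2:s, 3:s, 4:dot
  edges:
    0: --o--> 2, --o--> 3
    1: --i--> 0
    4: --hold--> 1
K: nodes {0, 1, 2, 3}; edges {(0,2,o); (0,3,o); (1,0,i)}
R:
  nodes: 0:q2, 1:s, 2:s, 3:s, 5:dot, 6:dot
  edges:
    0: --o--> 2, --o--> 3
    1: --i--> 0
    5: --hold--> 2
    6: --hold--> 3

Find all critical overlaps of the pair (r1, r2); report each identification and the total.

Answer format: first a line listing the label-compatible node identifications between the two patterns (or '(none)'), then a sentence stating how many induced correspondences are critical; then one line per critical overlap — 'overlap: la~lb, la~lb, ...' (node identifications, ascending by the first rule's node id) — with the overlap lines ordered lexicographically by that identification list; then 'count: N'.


label-compatible node identifications between L(r1) and L(r2): 1~1, 1~2, 1~3, 2~1, 2~2, 2~3, 3~4
3 of the induced correspondences are critical overlaps of r1 and r2.
overlap: 1~1, 2~2, 3~4
overlap: 1~1, 2~3, 3~4
overlap: 1~1, 3~4
count: 3


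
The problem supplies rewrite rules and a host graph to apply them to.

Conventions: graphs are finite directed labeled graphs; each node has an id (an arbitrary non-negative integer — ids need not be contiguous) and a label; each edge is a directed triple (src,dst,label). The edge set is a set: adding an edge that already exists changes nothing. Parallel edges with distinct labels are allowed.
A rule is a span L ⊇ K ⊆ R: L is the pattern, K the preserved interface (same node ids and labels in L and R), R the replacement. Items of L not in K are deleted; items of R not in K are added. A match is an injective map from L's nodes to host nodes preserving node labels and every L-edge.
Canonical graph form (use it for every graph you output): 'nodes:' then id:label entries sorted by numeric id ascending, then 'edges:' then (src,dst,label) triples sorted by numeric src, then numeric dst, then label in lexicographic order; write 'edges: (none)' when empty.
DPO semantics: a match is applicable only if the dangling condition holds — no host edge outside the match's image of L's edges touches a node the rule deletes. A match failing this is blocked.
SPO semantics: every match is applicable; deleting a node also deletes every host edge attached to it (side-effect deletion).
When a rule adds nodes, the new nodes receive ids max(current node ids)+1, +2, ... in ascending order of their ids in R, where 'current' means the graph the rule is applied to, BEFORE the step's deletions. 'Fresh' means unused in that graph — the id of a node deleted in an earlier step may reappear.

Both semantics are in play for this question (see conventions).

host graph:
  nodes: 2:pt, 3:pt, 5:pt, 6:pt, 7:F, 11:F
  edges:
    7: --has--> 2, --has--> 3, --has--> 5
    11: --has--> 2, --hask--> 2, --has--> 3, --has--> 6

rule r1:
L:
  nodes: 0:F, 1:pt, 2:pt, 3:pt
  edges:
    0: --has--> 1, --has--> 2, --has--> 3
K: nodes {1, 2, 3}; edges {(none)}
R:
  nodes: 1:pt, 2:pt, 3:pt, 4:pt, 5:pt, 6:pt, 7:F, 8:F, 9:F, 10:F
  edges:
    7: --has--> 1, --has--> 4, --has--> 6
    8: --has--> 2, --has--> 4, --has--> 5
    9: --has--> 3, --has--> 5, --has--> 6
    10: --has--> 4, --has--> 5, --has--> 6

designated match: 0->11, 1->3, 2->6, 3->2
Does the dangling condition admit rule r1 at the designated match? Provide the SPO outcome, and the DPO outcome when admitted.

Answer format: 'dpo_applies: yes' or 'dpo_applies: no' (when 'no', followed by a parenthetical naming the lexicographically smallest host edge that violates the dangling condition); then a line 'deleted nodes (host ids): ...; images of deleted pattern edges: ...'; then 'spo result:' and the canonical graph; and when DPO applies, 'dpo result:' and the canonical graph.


dpo_applies: no
(the rule deletes node 11, which keeps host edge (11,2,hask) outside the match image — the dangling condition fails, DPO blocks; SPO proceeds and side-deletes such edges)
deleted nodes (host ids): 11; images of deleted pattern edges: (11,2,has); (11,3,has); (11,6,has)
spo result:
nodes: 2:pt, 3:pt, 5:pt, 6:pt, 7:F, 12:pt, 13:pt, 14:pt, 15:F, 16:F, 17:F, 18:F
edges: (7,2,has); (7,3,has); (7,5,has); (15,3,has); (15,12,has); (15,14,has); (16,6,has); (16,12,has); (16,13,has); (17,2,has); (17,13,has); (17,14,has); (18,12,has); (18,13,has); (18,14,has)


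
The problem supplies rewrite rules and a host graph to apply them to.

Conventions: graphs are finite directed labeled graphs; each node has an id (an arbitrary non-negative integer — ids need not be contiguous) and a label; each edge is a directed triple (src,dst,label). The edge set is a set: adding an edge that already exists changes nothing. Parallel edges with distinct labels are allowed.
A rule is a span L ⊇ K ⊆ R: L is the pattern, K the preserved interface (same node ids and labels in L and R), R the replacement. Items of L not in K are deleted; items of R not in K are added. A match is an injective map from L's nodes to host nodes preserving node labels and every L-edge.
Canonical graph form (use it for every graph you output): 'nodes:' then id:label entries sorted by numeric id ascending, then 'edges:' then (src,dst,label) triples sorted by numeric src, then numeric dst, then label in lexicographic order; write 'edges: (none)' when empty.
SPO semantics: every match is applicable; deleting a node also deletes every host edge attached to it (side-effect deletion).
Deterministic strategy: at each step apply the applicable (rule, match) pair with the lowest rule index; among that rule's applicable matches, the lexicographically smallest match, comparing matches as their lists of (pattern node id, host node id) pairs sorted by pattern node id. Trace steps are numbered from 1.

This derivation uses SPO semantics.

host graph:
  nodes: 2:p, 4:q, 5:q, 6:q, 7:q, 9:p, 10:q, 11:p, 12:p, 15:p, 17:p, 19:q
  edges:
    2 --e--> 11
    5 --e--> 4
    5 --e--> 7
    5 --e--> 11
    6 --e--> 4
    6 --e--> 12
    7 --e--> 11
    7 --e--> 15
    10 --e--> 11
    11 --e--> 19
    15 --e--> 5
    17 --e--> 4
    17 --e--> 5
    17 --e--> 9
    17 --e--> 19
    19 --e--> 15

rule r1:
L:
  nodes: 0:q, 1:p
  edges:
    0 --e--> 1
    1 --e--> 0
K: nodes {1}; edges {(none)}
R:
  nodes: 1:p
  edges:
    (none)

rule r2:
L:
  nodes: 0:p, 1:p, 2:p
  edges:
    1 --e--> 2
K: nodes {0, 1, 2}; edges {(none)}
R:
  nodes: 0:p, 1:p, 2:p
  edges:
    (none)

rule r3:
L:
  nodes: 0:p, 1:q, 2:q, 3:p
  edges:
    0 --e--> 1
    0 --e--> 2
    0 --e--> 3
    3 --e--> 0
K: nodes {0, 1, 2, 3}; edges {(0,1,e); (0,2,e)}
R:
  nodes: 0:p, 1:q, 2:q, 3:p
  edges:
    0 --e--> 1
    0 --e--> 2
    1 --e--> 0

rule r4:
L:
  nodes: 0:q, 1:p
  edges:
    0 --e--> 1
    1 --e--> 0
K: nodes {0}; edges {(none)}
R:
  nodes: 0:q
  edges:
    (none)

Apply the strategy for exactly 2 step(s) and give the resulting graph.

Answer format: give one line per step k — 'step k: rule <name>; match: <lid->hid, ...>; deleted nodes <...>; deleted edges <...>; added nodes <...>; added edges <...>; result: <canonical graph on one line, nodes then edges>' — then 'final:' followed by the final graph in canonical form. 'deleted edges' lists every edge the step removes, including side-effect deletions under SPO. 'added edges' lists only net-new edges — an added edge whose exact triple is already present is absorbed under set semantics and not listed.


step 1: rule r2; match: 0->2, 1->17, 2->9; deleted nodes (none); deleted edges (17,9,e); added nodes (none); added edges (none); result: nodes: 2:p, 4:q, 5:q, 6:q, 7:q, 9:p, 10:q, 11:p, 12:p, 15:p, 17:p, 19:q edges: (2,11,e); (5,4,e); (5,7,e); (5,11,e); (6,4,e); (6,12,e); (7,11,e); (7,15,e); (10,11,e); (11,19,e); (15,5,e); (17,4,e); (17,5,e); (17,19,e); (19,15,e)
step 2: rule r2; match: 0->9, 1->2, 2->11; deleted nodes (none); deleted edges (2,11,e); added nodes (none); added edges (none); result: nodes: 2:p, 4:q, 5:q, 6:q, 7:q, 9:p, 10:q, 11:p, 12:p, 15:p, 17:p, 19:q edges: (5,4,e); (5,7,e); (5,11,e); (6,4,e); (6,12,e); (7,11,e); (7,15,e); (10,11,e); (11,19,e); (15,5,e); (17,4,e); (17,5,e); (17,19,e); (19,15,e)
final:
nodes: 2:p, 4:q, 5:q, 6:q, 7:q, 9:p, 10:q, 11:p, 12:p, 15:p, 17:p, 19:q
edges: (5,4,e); (5,7,e); (5,11,e); (6,4,e); (6,12,e); (7,11,e); (7,15,e); (10,11,e); (11,19,e); (15,5,e); (17,4,e); (17,5,e); (17,19,e); (19,15,e)


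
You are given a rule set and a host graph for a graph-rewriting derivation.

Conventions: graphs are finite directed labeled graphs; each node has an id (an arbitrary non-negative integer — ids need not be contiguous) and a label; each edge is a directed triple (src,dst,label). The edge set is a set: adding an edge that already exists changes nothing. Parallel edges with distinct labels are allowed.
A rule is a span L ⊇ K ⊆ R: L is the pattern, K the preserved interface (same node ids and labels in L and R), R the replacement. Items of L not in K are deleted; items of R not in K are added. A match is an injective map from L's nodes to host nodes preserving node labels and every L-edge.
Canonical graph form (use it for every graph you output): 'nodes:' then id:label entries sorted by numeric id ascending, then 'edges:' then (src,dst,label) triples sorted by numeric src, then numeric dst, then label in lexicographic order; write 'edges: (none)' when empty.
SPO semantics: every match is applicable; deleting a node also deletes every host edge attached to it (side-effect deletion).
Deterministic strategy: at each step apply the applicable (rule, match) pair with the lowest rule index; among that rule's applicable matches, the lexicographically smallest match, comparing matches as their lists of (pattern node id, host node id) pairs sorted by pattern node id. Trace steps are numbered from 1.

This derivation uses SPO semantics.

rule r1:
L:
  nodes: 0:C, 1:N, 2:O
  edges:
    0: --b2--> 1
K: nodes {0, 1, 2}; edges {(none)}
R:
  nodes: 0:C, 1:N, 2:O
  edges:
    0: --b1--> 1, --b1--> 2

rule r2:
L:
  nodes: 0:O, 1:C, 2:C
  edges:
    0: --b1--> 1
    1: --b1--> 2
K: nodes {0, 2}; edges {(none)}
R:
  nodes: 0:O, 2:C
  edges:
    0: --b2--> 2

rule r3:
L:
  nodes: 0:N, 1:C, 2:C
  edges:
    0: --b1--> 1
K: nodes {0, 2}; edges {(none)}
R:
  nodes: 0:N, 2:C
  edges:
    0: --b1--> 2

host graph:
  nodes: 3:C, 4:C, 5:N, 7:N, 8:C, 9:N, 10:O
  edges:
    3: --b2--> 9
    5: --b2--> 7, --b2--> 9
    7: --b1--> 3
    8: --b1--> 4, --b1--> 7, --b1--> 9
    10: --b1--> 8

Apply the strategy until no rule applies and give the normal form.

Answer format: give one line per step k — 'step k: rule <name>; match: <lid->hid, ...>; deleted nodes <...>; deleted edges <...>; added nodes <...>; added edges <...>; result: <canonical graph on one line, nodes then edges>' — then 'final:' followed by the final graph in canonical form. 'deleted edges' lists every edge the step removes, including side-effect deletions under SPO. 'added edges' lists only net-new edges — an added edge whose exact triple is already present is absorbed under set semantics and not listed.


step 1: rule r1; match: 0->3, 1->9, 2->10; deleted nodes (none); deleted edges (3,9,b2); added nodes (none); added edges (3,9,b1); (3,10,b1); result: nodes: 3:C, 4:C, 5:N, 7:N, 8:C, 9:N, 10:O edges: (3,9,b1); (3,10,b1); (5,7,b2); (5,9,b2); (7,3,b1); (8,4,b1); (8,7,b1); (8,9,b1); (10,8,b1)
step 2: rule r2; match: 0->10, 1->8, 2->4; deleted nodes 8; deleted edges (8,4,b1); (8,7,b1); (8,9,b1); (10,8,b1); added nodes (none); added edges (10,4,b2); result: nodes: 3:C, 4:C, 5:N, 7:N, 9:N, 10:O edges: (3,9,b1); (3,10,b1); (5,7,b2); (5,9,b2); (7,3,b1); (10,4,b2)
step 3: rule r3; match: 0->7, 1->3, 2->4; deleted nodes 3; deleted edges (3,9,b1); (3,10,b1); (7,3,b1); added nodes (none); added edges (7,4,b1); result: nodes: 4:C, 5:N, 7:N, 9:N, 10:O edges: (5,7,b2); (5,9,b2); (7,4,b1); (10,4,b2)
final:
nodes: 4:C, 5:N, 7:N, 9:N, 10:O
edges: (5,7,b2); (5,9,b2); (7,4,b1); (10,4,b2)


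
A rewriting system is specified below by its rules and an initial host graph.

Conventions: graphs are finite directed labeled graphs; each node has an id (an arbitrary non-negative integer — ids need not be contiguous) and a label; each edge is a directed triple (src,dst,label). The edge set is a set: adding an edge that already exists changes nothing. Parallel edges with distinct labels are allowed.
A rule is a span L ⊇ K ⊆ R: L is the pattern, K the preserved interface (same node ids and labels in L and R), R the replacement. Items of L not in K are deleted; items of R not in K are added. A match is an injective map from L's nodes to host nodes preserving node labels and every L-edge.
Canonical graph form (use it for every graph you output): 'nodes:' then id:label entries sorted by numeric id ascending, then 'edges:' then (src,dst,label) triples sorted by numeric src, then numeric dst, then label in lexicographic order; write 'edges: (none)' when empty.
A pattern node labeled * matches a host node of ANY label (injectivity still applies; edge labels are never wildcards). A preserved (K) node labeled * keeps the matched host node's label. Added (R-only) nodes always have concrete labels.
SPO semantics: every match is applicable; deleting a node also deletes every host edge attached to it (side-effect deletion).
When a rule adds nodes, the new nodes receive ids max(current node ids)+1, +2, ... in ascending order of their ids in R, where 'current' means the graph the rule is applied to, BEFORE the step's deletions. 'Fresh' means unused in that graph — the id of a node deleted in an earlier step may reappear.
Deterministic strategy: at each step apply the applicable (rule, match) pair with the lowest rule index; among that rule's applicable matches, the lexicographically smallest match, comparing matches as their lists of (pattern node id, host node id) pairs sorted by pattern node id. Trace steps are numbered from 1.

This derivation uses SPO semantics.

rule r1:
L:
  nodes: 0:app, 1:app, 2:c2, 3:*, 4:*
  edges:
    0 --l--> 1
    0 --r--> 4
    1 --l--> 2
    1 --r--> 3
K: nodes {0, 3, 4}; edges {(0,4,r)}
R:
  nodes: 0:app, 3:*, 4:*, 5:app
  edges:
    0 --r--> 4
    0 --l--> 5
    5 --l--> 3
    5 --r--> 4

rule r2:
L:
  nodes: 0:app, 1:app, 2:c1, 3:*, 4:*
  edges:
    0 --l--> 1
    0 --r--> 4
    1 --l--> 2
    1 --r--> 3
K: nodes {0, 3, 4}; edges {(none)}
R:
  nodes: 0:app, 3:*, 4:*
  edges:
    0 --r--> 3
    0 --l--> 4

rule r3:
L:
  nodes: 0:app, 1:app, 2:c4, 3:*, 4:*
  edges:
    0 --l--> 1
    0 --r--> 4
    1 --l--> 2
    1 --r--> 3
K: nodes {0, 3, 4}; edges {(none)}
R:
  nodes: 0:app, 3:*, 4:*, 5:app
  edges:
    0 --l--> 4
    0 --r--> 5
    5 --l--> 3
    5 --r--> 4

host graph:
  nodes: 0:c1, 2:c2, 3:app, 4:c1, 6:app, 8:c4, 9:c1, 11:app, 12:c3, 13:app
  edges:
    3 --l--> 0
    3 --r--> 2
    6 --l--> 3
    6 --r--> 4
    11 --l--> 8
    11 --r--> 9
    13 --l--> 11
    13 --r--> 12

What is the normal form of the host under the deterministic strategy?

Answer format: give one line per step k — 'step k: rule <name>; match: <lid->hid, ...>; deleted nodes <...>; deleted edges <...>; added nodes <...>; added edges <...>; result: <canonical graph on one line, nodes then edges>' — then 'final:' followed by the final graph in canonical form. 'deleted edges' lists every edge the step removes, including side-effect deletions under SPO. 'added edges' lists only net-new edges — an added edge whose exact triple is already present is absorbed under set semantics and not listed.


step 1: rule r2; match: 0->6, 1->3, 2->0, 3->2, 4->4; deleted nodes 0, 3; deleted edges (3,0,l); (3,2,r); (6,3,l); (6,4,r); added nodes (none); added edges (6,2,r); (6,4,l); result: nodes: 2:c2, 4:c1, 6:app, 8:c4, 9:c1, 11:app, 12:c3, 13:app edges: (6,2,r); (6,4,l); (11,8,l); (11,9,r); (13,11,l); (13,12,r)
step 2: rule r3; match: 0->13, 1->11, 2->8, 3->9, 4->12; deleted nodes 8, 11; deleted edges (11,8,l); (11,9,r); (13,11,l); (13,12,r); added nodes 14; added edges (13,12,l); (13,14,r); (14,9,l); (14,12,r); result: nodes: 2:c2, 4:c1, 6:app, 9:c1, 12:c3, 13:app, 14:app edges: (6,2,r); (6,4,l); (13,12,l); (13,14,r); (14,9,l); (14,12,r)
final:
nodes: 2:c2, 4:c1, 6:app, 9:c1, 12:c3, 13:app, 14:app
edges: (6,2,r); (6,4,l); (13,12,l); (13,14,r); (14,9,l); (14,12,r)


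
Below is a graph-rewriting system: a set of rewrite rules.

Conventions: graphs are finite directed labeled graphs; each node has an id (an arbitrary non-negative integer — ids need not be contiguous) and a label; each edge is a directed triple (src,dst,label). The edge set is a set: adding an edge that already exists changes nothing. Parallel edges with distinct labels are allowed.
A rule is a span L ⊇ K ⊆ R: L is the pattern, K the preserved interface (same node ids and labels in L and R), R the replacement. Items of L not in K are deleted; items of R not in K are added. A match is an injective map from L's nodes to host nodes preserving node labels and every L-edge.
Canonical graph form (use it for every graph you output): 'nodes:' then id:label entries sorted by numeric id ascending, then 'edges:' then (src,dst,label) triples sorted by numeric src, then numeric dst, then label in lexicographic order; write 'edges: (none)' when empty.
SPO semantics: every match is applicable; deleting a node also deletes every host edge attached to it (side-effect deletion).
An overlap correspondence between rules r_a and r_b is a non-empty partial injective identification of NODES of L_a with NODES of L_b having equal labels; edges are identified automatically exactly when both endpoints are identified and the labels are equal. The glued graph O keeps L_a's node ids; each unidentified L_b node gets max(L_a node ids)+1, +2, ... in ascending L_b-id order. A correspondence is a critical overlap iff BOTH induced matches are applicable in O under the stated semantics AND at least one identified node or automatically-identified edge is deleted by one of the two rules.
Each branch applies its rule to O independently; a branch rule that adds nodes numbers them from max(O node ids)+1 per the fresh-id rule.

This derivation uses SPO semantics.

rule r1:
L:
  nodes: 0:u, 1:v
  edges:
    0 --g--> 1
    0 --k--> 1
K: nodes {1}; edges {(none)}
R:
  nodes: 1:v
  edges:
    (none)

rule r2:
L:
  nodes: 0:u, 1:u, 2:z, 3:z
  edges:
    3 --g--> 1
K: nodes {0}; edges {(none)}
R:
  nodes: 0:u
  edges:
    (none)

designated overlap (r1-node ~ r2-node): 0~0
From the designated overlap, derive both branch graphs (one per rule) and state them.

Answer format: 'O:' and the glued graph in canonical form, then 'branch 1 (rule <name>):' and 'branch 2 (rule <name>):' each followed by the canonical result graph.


O:
nodes: 0:u, 1:v, 2:u, 3:z, 4:z
edges: (0,1,g); (0,1,k); (4,2,g)
branch 1 (rule r1):
nodes: 1:v, 2:u, 3:z, 4:z
edges: (4,2,g)
branch 2 (rule r2):
nodes: 0:u, 1:v
edges: (0,1,g); (0,1,k)


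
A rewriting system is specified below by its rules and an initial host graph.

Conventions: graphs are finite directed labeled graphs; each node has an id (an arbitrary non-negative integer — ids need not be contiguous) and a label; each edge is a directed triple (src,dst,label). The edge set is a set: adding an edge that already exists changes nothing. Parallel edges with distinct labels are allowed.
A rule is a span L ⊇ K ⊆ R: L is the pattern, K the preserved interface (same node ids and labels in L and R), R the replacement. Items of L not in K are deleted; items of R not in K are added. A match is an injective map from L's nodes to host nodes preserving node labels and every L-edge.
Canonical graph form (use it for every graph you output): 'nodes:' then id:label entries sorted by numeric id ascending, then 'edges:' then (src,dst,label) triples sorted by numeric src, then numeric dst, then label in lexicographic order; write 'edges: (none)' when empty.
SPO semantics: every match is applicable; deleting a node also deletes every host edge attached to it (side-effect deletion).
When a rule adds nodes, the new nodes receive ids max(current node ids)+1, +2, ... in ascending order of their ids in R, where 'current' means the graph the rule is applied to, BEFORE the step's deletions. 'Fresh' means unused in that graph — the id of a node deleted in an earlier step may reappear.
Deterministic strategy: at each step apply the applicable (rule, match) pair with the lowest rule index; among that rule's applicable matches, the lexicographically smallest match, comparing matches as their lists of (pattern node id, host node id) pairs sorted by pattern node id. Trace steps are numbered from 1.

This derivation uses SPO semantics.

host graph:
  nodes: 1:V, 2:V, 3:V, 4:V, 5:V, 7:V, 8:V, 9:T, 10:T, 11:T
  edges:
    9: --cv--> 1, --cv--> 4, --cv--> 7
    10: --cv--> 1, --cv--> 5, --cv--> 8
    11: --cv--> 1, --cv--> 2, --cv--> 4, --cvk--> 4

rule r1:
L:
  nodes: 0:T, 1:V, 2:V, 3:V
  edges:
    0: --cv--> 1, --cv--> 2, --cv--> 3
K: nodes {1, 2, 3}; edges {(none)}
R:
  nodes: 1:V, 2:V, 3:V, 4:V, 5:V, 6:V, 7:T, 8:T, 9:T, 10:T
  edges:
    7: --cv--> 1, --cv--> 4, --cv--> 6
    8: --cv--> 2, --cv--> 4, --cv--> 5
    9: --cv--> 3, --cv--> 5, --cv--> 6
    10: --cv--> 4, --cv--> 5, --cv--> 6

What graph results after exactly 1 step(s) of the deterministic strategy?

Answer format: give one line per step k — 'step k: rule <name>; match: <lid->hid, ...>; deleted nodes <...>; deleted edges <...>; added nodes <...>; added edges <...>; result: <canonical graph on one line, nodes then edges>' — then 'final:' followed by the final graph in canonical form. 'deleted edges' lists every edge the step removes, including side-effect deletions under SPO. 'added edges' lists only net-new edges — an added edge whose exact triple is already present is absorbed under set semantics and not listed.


step 1: rule r1; match: 0->9, 1->1, 2->4, 3->7; deleted nodes 9; deleted edges (9,1,cv); (9,4,cv); (9,7,cv); added nodes 12, 13, 14, 15, 16, 17, 18; added edges (15,1,cv); (15,12,cv); (15,14,cv); (16,4,cv); (16,12,cv); (16,13,cv); (17,7,cv); (17,13,cv); (17,14,cv); (18,12,cv); (18,13,cv); (18,14,cv); result: nodes: 1:V, 2:V, 3:V, 4:V, 5:V, 7:V, 8:V, 10:T, 11:T, 12:V, 13:V, 14:V, 15:T, 16:T, 17:T, 18:T edges: (10,1,cv); (10,5,cv); (10,8,cv); (11,1,cv); (11,2,cv); (11,4,cv); (11,4,cvk); (15,1,cv); (15,12,cv); (15,14,cv); (16,4,cv); (16,12,cv); (16,13,cv); (17,7,cv); (17,13,cv); (17,14,cv); (18,12,cv); (18,13,cv); (18,14,cv)
final:
nodes: 1:V, 2:V, 3:V, 4:V, 5:V, 7:V, 8:V, 10:T, 11:T, 12:V, 13:V, 14:V, 15:T, 16:T, 17:T, 18:T
edges: (10,1,cv); (10,5,cv); (10,8,cv); (11,1,cv); (11,2,cv); (11,4,cv); (11,4,cvk); (15,1,cv); (15,12,cv); (15,14,cv); (16,4,cv); (16,12,cv); (16,13,cv); (17,7,cv); (17,13,cv); (17,14,cv); (18,12,cv); (18,13,cv); (18,14,cv)


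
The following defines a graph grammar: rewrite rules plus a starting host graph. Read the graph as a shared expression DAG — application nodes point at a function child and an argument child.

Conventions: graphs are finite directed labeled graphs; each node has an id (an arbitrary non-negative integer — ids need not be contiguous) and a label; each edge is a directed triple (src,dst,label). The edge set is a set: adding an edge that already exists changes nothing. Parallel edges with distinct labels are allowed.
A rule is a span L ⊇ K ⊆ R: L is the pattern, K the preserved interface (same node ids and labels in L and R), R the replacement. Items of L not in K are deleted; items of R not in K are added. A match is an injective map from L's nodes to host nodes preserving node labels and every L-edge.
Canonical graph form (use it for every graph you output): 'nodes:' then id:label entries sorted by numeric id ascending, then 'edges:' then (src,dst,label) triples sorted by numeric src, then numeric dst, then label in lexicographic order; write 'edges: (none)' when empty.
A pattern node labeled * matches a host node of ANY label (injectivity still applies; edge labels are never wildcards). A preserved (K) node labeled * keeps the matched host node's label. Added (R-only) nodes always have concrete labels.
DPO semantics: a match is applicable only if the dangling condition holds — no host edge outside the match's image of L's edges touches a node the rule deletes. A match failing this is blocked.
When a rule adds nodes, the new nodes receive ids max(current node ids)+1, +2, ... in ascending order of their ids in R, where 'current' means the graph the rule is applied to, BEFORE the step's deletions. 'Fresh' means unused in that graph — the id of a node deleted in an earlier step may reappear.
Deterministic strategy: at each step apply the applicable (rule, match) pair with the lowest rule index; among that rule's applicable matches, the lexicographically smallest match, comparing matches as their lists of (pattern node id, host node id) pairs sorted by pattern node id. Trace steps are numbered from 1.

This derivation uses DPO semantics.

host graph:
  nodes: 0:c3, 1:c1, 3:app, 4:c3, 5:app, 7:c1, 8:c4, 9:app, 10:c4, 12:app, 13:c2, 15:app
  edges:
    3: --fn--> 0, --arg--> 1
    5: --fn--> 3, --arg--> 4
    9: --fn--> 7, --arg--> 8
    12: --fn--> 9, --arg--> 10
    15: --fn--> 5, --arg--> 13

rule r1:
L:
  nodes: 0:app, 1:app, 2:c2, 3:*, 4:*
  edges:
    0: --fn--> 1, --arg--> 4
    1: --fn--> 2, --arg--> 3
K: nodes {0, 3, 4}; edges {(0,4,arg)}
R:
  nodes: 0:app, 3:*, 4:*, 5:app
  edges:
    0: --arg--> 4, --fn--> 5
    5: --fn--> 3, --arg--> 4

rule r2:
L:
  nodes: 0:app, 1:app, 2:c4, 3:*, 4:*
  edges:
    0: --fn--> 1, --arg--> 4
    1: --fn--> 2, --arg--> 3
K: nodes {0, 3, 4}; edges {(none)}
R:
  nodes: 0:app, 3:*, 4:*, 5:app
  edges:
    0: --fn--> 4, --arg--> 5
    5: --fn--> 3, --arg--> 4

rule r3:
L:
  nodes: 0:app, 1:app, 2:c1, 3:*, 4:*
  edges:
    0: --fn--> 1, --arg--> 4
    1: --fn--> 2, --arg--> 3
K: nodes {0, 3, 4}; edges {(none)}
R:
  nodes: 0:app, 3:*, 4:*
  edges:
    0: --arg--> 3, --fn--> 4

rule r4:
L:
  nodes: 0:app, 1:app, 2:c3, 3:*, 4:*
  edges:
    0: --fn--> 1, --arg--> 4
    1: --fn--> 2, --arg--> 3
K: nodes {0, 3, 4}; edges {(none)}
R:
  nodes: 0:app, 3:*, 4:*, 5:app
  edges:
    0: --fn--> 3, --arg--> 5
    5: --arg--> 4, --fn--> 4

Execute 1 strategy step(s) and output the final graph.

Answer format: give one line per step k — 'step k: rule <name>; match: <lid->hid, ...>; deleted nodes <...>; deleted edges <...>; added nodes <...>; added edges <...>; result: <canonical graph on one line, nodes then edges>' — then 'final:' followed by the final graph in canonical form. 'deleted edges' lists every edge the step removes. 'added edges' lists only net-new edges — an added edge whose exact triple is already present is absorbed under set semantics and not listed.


step 1: rule r3; match: 0->12, 1->9, 2->7, 3->8, 4->10; deleted nodes 7, 9; deleted edges (9,7,fn); (9,8,arg); (12,9,fn); (12,10,arg); added nodes (none); added edges (12,8,arg); (12,10,fn); result: nodes: 0:c3, 1:c1, 3:app, 4:c3, 5:app, 8:c4, 10:c4, 12:app, 13:c2, 15:app edges: (3,0,fn); (3,1,arg); (5,3,fn); (5,4,arg); (12,8,arg); (12,10,fn); (15,5,fn); (15,13,arg)
final:
nodes: 0:c3, 1:c1, 3:app, 4:c3, 5:app, 8:c4, 10:c4, 12:app, 13:c2, 15:app
edges: (3,0,fn); (3,1,arg); (5,3,fn); (5,4,arg); (12,8,arg); (12,10,fn); (15,5,fn); (15,13,arg)


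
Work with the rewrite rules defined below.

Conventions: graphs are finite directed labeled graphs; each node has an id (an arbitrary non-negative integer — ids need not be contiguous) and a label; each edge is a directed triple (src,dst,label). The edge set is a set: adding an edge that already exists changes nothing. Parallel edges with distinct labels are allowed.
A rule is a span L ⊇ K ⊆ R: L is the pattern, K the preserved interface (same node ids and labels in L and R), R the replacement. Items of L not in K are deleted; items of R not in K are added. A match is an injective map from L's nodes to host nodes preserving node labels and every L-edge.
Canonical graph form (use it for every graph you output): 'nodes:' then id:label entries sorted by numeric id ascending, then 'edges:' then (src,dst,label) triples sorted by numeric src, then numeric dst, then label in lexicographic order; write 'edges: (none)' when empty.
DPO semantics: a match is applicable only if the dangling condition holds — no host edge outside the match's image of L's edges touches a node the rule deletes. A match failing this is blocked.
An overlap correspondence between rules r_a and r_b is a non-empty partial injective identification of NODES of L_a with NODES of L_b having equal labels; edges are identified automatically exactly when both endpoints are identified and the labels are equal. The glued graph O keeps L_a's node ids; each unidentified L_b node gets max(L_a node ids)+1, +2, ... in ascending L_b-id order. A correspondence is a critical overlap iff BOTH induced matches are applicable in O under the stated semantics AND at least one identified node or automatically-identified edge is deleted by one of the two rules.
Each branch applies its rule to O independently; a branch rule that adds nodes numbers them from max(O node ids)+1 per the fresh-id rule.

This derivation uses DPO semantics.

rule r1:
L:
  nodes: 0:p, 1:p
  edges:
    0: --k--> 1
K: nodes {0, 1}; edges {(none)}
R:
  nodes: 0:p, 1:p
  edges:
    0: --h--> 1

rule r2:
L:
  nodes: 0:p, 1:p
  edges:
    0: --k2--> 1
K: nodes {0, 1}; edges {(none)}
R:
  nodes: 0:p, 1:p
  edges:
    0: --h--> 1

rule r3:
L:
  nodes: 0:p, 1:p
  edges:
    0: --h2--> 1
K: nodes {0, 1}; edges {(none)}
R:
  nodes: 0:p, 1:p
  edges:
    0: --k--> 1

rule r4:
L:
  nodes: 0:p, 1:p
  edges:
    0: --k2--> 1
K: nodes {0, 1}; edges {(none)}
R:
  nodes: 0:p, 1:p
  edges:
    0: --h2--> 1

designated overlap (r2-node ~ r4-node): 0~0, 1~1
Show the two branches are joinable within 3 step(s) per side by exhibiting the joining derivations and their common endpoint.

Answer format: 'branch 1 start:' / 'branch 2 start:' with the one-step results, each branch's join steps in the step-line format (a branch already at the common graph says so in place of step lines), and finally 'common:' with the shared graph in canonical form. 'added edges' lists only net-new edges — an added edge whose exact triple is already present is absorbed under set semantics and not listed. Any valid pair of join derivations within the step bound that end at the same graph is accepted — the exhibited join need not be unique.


branch 1 start:
nodes: 0:p, 1:p
edges: (0,1,h)
branch 2 start:
nodes: 0:p, 1:p
edges: (0,1,h2)
branch 1: already at the common graph (0 steps)
branch 2 step 1: rule r3; match: 0->0, 1->1; deleted nodes (none); deleted edges (0,1,h2); added nodes (none); added edges (0,1,k); result: nodes: 0:p, 1:p edges: (0,1,k)
branch 2 step 2: rule r1; match: 0->0, 1->1; deleted nodes (none); deleted edges (0,1,k); added nodes (none); added edges (0,1,h); result: nodes: 0:p, 1:p edges: (0,1,h)
common:
nodes: 0:p, 1:p
edges: (0,1,h)
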